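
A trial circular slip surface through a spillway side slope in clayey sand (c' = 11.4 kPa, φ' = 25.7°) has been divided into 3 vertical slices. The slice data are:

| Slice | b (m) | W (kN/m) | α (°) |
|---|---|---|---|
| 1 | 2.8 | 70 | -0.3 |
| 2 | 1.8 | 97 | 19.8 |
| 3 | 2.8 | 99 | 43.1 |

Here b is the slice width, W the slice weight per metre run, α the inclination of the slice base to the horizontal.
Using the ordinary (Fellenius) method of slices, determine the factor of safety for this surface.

Ordinary method of slices: FS = Σ[c'·Δl_i + (W_i cosα_i)·tanφ'] / Σ W_i sinα_i, with Δl_i = b_i / cosα_i.
Slice 1: Δl = 2.8/cos(-0.3°) = 2.800 m; N'_1 = 70·cos(-0.3°) = 70.0; c'Δl = 31.92; W sinα = -0.4
Slice 2: Δl = 1.8/cos19.8° = 1.913 m; N'_2 = 97·cos19.8° = 91.3; c'Δl = 21.81; W sinα = 32.9
Slice 3: Δl = 2.8/cos43.1° = 3.835 m; N'_3 = 99·cos43.1° = 72.3; c'Δl = 43.72; W sinα = 67.6
Σc'Δl = 97.4 kN/m; ΣN' = 233.6 kN/m; ΣW sinα = 100.1 kN/m
Resisting = 97.4 + 233.6·tan25.7° = 97.4 + 112.4 = 209.8 kN/m
FS = 209.8 / 100.1 = 2.096

FS = 2.10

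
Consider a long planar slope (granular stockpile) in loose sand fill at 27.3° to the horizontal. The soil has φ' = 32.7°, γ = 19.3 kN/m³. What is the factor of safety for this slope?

For a dry cohesionless infinite slope the factor of safety is FS = tanφ' / tanβ.
FS = tan32.7° / tan27.3° = 0.6420 / 0.5161 = 1.244

FS = 1.24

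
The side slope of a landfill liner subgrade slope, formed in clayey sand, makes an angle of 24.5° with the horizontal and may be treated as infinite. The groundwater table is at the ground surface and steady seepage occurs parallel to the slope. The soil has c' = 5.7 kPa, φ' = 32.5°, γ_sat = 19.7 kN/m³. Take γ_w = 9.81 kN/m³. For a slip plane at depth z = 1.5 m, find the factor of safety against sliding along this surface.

With seepage parallel to the slope and the water table at the surface, the effective normal stress on the slip plane uses the buoyant unit weight γ' = γ_sat − γ_w while the driving shear stress uses γ_sat:
FS = [c' + γ' z cos²β tanφ'] / [γ_sat z sinβ cosβ]
γ' = 19.7 − 9.81 = 9.89 kN/m³
Numerator = 5.7 + 9.89·1.5·cos²24.5°·tan32.5° = 5.7 + 9.89·1.5·0.8280·0.6371 = 13.526 kPa
Denominator = 19.7·1.5·sin24.5°·cos24.5° = 19.7·1.5·0.4147·0.9100 = 11.151 kPa
FS = 13.526 / 11.151 = 1.213

FS = 1.21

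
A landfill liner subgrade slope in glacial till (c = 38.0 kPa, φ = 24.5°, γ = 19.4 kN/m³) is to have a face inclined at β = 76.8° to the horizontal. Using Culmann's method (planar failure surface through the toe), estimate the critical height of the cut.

H_c = 17.87 m

Culmann's analysis gives the critical failure plane at α_cr = (β + φ)/2 = (76.8 + 24.5)/2 = 50.6°, and the critical height
H_c = (4c/γ) · sinβ cosφ / [1 − cos(β − φ)]
    = (4·38.0/19.4) · sin76.8°·cos24.5° / [1 − cos(52.3°)]
    = 7.835 · 0.9736·0.9100 / [1 − 0.6115]
    = 7.835 · 0.8859 / 0.3885
    = 17.87 m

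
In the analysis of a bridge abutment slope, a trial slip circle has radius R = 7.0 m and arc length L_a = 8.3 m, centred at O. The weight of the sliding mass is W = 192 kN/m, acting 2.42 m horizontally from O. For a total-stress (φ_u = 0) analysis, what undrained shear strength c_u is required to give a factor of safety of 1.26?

FS = c_u·L_a·R / (W·d), so c_u = FS·W·d / (L_a·R).
c_u = 1.26·192·2.42 / (8.30·7.0) = 585.4 / 58.10 = 10.08 kPa

c_u = 10.1 kPa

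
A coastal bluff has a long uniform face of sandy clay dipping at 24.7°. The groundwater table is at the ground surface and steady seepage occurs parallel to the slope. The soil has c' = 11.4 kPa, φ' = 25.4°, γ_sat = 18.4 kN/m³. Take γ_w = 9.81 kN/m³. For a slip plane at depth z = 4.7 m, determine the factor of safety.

With seepage parallel to the slope and the water table at the surface, the effective normal stress on the slip plane uses the buoyant unit weight γ' = γ_sat − γ_w while the driving shear stress uses γ_sat:
FS = [c' + γ' z cos²β tanφ'] / [γ_sat z sinβ cosβ]
γ' = 18.4 − 9.81 = 8.59 kN/m³
Numerator = 11.4 + 8.59·4.7·cos²24.7°·tan25.4° = 11.4 + 8.59·4.7·0.8254·0.4748 = 27.223 kPa
Denominator = 18.4·4.7·sin24.7°·cos24.7° = 18.4·4.7·0.4179·0.9085 = 32.831 kPa
FS = 27.223 / 32.831 = 0.829

FS = 0.83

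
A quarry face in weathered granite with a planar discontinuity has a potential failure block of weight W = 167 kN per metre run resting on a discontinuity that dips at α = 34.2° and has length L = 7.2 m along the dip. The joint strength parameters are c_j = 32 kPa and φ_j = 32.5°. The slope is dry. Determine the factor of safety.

Resolving the block weight along and normal to the plane and applying the Mohr–Coulomb strength on the joint:
N' = W cosα = 167·cos34.2° = 138.1 kN/m
Driving force T = W sinα = 167·sin34.2° = 93.9 kN/m
Resisting force R = c_j·L + N'·tanφ_j = 32·7.2 + 138.1·tan32.5° = 230.4 + 88.0 = 318.4 kN/m
FS = R / T = 318.4 / 93.9 = 3.392

FS = 3.39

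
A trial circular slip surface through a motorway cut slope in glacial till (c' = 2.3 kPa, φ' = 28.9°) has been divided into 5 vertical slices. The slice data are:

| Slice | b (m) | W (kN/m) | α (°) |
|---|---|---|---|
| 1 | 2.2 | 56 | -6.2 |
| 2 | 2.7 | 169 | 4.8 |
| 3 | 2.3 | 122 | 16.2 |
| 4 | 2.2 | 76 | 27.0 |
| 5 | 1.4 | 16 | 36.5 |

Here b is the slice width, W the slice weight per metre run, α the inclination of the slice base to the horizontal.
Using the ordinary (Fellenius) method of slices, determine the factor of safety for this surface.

Ordinary method of slices: FS = Σ[c'·Δl_i + (W_i cosα_i)·tanφ'] / Σ W_i sinα_i, with Δl_i = b_i / cosα_i.
Slice 1: Δl = 2.2/cos(-6.2°) = 2.213 m; N'_1 = 56·cos(-6.2°) = 55.7; c'Δl = 5.09; W sinα = -6.0
Slice 2: Δl = 2.7/cos4.8° = 2.710 m; N'_2 = 169·cos4.8° = 168.4; c'Δl = 6.23; W sinα = 14.1
Slice 3: Δl = 2.3/cos16.2° = 2.395 m; N'_3 = 122·cos16.2° = 117.2; c'Δl = 5.51; W sinα = 34.0
Slice 4: Δl = 2.2/cos27.0° = 2.469 m; N'_4 = 76·cos27.0° = 67.7; c'Δl = 5.68; W sinα = 34.5
Slice 5: Δl = 1.4/cos36.5° = 1.742 m; N'_5 = 16·cos36.5° = 12.9; c'Δl = 4.01; W sinα = 9.5
Σc'Δl = 26.5 kN/m; ΣN' = 421.8 kN/m; ΣW sinα = 86.2 kN/m
Resisting = 26.5 + 421.8·tan28.9° = 26.5 + 232.9 = 259.4 kN/m
FS = 259.4 / 86.2 = 3.011

FS = 3.01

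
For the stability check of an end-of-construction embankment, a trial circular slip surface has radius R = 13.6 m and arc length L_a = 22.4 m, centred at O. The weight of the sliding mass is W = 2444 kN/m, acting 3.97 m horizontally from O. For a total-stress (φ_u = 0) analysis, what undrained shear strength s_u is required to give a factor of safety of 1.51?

s_u = 48.1 kPa

FS = s_u·L_a·R / (W·d), so s_u = FS·W·d / (L_a·R).
s_u = 1.51·2444·3.97 / (22.40·13.6) = 14651.0 / 304.64 = 48.09 kPa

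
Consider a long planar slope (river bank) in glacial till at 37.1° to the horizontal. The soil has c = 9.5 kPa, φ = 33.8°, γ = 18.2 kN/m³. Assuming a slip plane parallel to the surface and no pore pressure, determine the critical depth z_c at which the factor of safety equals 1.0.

Setting FS = 1.00 in FS = [c + γz cos²β tanφ] / [γz sinβ cosβ] and solving for z:
z = c / [γ cosβ (FS·sinβ − cosβ·tanφ)]
  = 9.5 / [18.2·cos37.1°·(1.00·sin37.1° − cos37.1°·tan33.8°)]
  = 9.5 / [18.2·0.7976·(1.00·0.6032 − 0.7976·0.6694)]
  = 9.5 / 1.0056 = 9.448 m

z_c = 9.45 m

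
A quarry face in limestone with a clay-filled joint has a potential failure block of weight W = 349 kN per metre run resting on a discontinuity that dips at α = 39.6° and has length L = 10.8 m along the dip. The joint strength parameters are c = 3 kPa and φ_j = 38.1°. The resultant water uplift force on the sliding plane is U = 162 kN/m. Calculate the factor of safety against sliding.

Resolving the block weight along and normal to the plane and applying the Mohr–Coulomb strength on the joint:
N' = W cosα − U = 349·cos39.6° − 162 = 106.9 kN/m
Driving force T = W sinα = 349·sin39.6° = 222.5 kN/m
Resisting force R = c·L + N'·tanφ_j = 3·10.8 + 106.9·tan38.1° = 32.4 + 83.8 = 116.2 kN/m
FS = R / T = 116.2 / 222.5 = 0.522

FS = 0.52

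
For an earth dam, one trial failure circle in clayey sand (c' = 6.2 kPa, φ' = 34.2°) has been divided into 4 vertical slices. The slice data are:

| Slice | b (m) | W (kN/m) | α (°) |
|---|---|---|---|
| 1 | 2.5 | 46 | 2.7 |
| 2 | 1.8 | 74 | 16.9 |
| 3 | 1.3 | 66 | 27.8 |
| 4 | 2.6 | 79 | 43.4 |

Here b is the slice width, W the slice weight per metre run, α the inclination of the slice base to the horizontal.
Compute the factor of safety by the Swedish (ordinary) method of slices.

FS = 1.99

Ordinary method of slices: FS = Σ[c'·Δl_i + (W_i cosα_i)·tanφ'] / Σ W_i sinα_i, with Δl_i = b_i / cosα_i.
Slice 1: Δl = 2.5/cos2.7° = 2.503 m; N'_1 = 46·cos2.7° = 45.9; c'Δl = 15.52; W sinα = 2.2
Slice 2: Δl = 1.8/cos16.9° = 1.881 m; N'_2 = 74·cos16.9° = 70.8; c'Δl = 11.66; W sinα = 21.5
Slice 3: Δl = 1.3/cos27.8° = 1.470 m; N'_3 = 66·cos27.8° = 58.4; c'Δl = 9.11; W sinα = 30.8
Slice 4: Δl = 2.6/cos43.4° = 3.578 m; N'_4 = 79·cos43.4° = 57.4; c'Δl = 22.19; W sinα = 54.3
Σc'Δl = 58.5 kN/m; ΣN' = 232.5 kN/m; ΣW sinα = 108.7 kN/m
Resisting = 58.5 + 232.5·tan34.2° = 58.5 + 158.0 = 216.5 kN/m
FS = 216.5 / 108.7 = 1.991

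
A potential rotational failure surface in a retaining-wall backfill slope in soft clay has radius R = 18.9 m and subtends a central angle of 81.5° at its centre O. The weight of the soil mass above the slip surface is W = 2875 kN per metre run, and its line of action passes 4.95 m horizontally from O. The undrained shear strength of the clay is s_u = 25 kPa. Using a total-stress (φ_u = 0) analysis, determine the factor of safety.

Taking moments about the centre O, the resisting moment is provided by the undrained shear strength acting along the arc:
Arc length L_a = R·θ = 18.9·(81.5°·π/180) = 18.9·1.4224 = 26.88 m
M_R = s_u·L_a·R = 25·26.88·18.9 = 12702.8 kN·m/m
M_D = W·d = 2875·4.95 = 14231.2 kN·m/m
FS = M_R / M_D = 12702.8 / 14231.2 = 0.893

FS = 0.89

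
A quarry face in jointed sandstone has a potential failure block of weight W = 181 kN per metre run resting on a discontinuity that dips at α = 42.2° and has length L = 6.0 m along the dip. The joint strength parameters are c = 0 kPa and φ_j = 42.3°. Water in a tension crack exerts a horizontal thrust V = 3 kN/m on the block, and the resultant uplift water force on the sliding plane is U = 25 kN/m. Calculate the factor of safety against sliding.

FS = 0.79

Resolving the block weight along and normal to the plane and applying the Mohr–Coulomb strength on the joint:
N' = W cosα − U − V sinα = 181·cos42.2° − 25 − 3·sin42.2° = 107.1 kN/m
Driving force T = W sinα + V cosα = 181·sin42.2° + 3·cos42.2° = 123.8 kN/m
Resisting force R = c·L + N'·tanφ_j = 0·6.0 + 107.1·tan42.3° = 0.0 + 97.4 = 97.4 kN/m
FS = R / T = 97.4 / 123.8 = 0.787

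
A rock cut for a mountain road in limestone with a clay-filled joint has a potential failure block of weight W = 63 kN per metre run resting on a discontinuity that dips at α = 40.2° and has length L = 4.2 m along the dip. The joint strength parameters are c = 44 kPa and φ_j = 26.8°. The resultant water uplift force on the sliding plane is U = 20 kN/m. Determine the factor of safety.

FS = 4.89

Resolving the block weight along and normal to the plane and applying the Mohr–Coulomb strength on the joint:
N' = W cosα − U = 63·cos40.2° − 20 = 28.1 kN/m
Driving force T = W sinα = 63·sin40.2° = 40.7 kN/m
Resisting force R = c·L + N'·tanφ_j = 44·4.2 + 28.1·tan26.8° = 184.8 + 14.2 = 199.0 kN/m
FS = R / T = 199.0 / 40.7 = 4.894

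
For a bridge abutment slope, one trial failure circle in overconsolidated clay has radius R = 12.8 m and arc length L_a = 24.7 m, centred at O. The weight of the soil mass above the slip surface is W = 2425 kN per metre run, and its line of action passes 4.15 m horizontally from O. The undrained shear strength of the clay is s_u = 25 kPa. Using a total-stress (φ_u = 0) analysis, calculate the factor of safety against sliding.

Taking moments about the centre O, the resisting moment is provided by the undrained shear strength acting along the arc:
M_R = s_u·L_a·R = 25·24.70·12.8 = 7904.0 kN·m/m
M_D = W·d = 2425·4.15 = 10063.8 kN·m/m
FS = M_R / M_D = 7904.0 / 10063.8 = 0.785

FS = 0.79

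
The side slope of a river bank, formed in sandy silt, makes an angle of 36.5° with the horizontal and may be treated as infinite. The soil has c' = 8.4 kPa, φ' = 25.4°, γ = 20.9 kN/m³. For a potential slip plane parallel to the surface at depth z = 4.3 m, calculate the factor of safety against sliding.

FS = 0.84

For an infinite slope with a slip plane parallel to the surface (no pore pressure): FS = [c' + γz cos²β tanφ'] / [γz sinβ cosβ].
γz = 20.9·4.3 = 89.87 kN/m²
Numerator = 8.4 + 89.87·cos²36.5°·tan25.4° = 8.4 + 89.87·0.6462·0.4748 = 35.975 kPa
Denominator = 89.87·sin36.5°·cos36.5° = 89.87·0.5948·0.8039 = 42.972 kPa
FS = 35.975 / 42.972 = 0.837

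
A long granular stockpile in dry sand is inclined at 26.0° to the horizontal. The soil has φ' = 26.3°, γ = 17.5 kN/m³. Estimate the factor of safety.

For a dry cohesionless infinite slope the factor of safety is FS = tanφ' / tanβ.
FS = tan26.3° / tan26.0° = 0.4942 / 0.4877 = 1.013

FS = 1.01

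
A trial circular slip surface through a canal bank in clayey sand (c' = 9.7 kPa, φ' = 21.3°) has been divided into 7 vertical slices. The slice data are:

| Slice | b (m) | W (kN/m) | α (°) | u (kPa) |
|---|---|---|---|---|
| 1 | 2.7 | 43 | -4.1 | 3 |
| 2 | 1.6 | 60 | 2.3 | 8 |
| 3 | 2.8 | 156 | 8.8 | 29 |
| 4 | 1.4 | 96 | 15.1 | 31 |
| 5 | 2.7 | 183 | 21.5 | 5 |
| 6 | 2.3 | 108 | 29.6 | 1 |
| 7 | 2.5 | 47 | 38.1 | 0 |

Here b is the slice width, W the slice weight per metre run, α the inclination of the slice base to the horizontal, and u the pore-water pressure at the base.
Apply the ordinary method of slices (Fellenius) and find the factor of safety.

FS = 1.81

Ordinary method of slices: FS = Σ[c'·Δl_i + (W_i cosα_i − u_i·Δl_i)·tanφ'] / Σ W_i sinα_i, with Δl_i = b_i / cosα_i.
Slice 1: Δl = 2.7/cos(-4.1°) = 2.707 m; N'_1 = 43·cos(-4.1°) − 3·2.707 = 34.8; c'Δl = 26.26; W sinα = -3.1
Slice 2: Δl = 1.6/cos2.3° = 1.601 m; N'_2 = 60·cos2.3° − 8·1.601 = 47.1; c'Δl = 15.53; W sinα = 2.4
Slice 3: Δl = 2.8/cos8.8° = 2.833 m; N'_3 = 156·cos8.8° − 29·2.833 = 72.0; c'Δl = 27.48; W sinα = 23.9
Slice 4: Δl = 1.4/cos15.1° = 1.450 m; N'_4 = 96·cos15.1° − 31·1.450 = 47.7; c'Δl = 14.07; W sinα = 25.0
Slice 5: Δl = 2.7/cos21.5° = 2.902 m; N'_5 = 183·cos21.5° − 5·2.902 = 155.8; c'Δl = 28.15; W sinα = 67.1
Slice 6: Δl = 2.3/cos29.6° = 2.645 m; N'_6 = 108·cos29.6° − 1·2.645 = 91.3; c'Δl = 25.66; W sinα = 53.3
Slice 7: Δl = 2.5/cos38.1° = 3.177 m; N'_7 = 47·cos38.1° − 0·3.177 = 37.0; c'Δl = 30.82; W sinα = 29.0
Σc'Δl = 168.0 kN/m; ΣN' = 485.6 kN/m; ΣW sinα = 197.6 kN/m
Resisting = 168.0 + 485.6·tan21.3° = 168.0 + 189.3 = 357.3 kN/m
FS = 357.3 / 197.6 = 1.808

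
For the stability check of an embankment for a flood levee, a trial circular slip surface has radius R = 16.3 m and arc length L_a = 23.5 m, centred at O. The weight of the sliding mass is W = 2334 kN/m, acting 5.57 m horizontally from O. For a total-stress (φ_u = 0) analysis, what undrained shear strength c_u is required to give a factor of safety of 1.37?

FS = c_u·L_a·R / (W·d), so c_u = FS·W·d / (L_a·R).
c_u = 1.37·2334·5.57 / (23.50·16.3) = 17810.5 / 383.05 = 46.50 kPa

c_u = 46.5 kPa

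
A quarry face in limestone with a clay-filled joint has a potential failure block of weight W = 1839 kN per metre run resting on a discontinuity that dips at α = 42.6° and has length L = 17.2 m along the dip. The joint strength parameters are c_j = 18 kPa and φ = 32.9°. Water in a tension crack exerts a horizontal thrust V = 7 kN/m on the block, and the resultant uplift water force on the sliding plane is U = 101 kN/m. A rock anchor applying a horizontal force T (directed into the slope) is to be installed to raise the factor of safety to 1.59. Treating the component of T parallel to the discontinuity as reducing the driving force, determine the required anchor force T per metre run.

Resolving forces along and normal to the sliding plane, with the horizontal anchor force T adding T·sinα to the effective normal force and T·cosα acting up the plane against the driving force:
FS = [c_jL + (W cosα − U − V sinα + T sinα) tanφ] / [W sinα + V cosα − T cosα]
Without the anchor: N' = 1247.9 kN/m, driving T_d = 1249.9 kN/m, resisting R = 18·17.2 + 1247.9·tan32.9° = 1116.9 kN/m, FS = 0.89.
Setting FS = 1.59 and solving for T:
1.59·(1249.9 − T cos42.6°) = 1116.9 + T sin42.6°·tan32.9°
T·(sin42.6°·tan32.9° + 1.59·cos42.6°) = 1.59·1249.9 − 1116.9
T·(0.6769·0.6469 + 1.59·0.7361) = 1987.4 − 1116.9 = 870.5
T·1.6083 = 870.5
T = 541.2 kN/m

T = 541 kN/m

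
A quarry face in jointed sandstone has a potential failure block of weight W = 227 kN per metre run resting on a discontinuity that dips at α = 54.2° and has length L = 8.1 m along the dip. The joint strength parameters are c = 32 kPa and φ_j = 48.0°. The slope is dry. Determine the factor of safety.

FS = 2.21

Resolving the block weight along and normal to the plane and applying the Mohr–Coulomb strength on the joint:
N' = W cosα = 227·cos54.2° = 132.8 kN/m
Driving force T = W sinα = 227·sin54.2° = 184.1 kN/m
Resisting force R = c·L + N'·tanφ_j = 32·8.1 + 132.8·tan48.0° = 259.2 + 147.5 = 406.7 kN/m
FS = R / T = 406.7 / 184.1 = 2.209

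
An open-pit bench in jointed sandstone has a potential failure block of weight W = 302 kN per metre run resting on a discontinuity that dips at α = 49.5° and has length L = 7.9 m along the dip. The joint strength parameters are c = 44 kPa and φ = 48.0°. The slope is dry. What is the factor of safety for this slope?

FS = 2.46

Resolving the block weight along and normal to the plane and applying the Mohr–Coulomb strength on the joint:
N' = W cosα = 302·cos49.5° = 196.1 kN/m
Driving force T = W sinα = 302·sin49.5° = 229.6 kN/m
Resisting force R = c·L + N'·tanφ = 44·7.9 + 196.1·tan48.0° = 347.6 + 217.8 = 565.4 kN/m
FS = R / T = 565.4 / 229.6 = 2.462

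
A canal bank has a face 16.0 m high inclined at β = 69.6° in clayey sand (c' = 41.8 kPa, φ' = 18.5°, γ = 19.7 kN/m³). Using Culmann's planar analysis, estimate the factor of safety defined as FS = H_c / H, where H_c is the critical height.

H_c = (4c'/γ) · sinβ cosφ' / [1 − cos(β − φ')]
    = (4·41.8/19.7) · sin69.6°·cos18.5° / [1 − cos51.1°]
    = 8.487 · 0.8888 / 0.3720 = 20.28 m
FS = H_c / H = 20.28 / 16.0 = 1.267

FS = 1.27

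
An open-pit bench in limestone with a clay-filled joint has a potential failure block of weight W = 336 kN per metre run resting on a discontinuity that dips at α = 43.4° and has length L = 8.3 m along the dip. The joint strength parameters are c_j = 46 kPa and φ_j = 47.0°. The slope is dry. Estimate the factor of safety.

Resolving the block weight along and normal to the plane and applying the Mohr–Coulomb strength on the joint:
N' = W cosα = 336·cos43.4° = 244.1 kN/m
Driving force T = W sinα = 336·sin43.4° = 230.9 kN/m
Resisting force R = c_j·L + N'·tanφ_j = 46·8.3 + 244.1·tan47.0° = 381.8 + 261.8 = 643.6 kN/m
FS = R / T = 643.6 / 230.9 = 2.788

FS = 2.79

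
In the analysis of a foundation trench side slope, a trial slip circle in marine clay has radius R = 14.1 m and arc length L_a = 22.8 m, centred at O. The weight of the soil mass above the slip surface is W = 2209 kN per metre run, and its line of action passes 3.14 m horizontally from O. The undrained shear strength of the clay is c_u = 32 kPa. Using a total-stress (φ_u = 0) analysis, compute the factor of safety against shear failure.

FS = 1.48

Taking moments about the centre O, the resisting moment is provided by the undrained shear strength acting along the arc:
M_R = c_u·L_a·R = 32·22.80·14.1 = 10287.4 kN·m/m
M_D = W·d = 2209·3.14 = 6936.3 kN·m/m
FS = M_R / M_D = 10287.4 / 6936.3 = 1.483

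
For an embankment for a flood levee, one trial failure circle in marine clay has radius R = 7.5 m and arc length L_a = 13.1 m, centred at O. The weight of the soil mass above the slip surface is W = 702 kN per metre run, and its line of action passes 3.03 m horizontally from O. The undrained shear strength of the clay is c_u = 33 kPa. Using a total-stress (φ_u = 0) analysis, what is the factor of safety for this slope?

Taking moments about the centre O, the resisting moment is provided by the undrained shear strength acting along the arc:
M_R = c_u·L_a·R = 33·13.10·7.5 = 3242.2 kN·m/m
M_D = W·d = 702·3.03 = 2127.1 kN·m/m
FS = M_R / M_D = 3242.2 / 2127.1 = 1.524

FS = 1.52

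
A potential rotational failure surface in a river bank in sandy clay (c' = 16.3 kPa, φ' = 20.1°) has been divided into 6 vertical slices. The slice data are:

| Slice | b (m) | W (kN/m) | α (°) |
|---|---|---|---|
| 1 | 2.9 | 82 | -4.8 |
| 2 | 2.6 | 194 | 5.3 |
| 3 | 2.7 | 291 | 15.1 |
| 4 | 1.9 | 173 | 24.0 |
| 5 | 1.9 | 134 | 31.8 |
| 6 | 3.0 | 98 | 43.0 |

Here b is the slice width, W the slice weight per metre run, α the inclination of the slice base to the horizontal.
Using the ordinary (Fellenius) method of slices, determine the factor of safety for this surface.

Ordinary method of slices: FS = Σ[c'·Δl_i + (W_i cosα_i)·tanφ'] / Σ W_i sinα_i, with Δl_i = b_i / cosα_i.
Slice 1: Δl = 2.9/cos(-4.8°) = 2.910 m; N'_1 = 82·cos(-4.8°) = 81.7; c'Δl = 47.44; W sinα = -6.9
Slice 2: Δl = 2.6/cos5.3° = 2.611 m; N'_2 = 194·cos5.3° = 193.2; c'Δl = 42.56; W sinα = 17.9
Slice 3: Δl = 2.7/cos15.1° = 2.797 m; N'_3 = 291·cos15.1° = 281.0; c'Δl = 45.58; W sinα = 75.8
Slice 4: Δl = 1.9/cos24.0° = 2.080 m; N'_4 = 173·cos24.0° = 158.0; c'Δl = 33.90; W sinα = 70.4
Slice 5: Δl = 1.9/cos31.8° = 2.236 m; N'_5 = 134·cos31.8° = 113.9; c'Δl = 36.44; W sinα = 70.6
Slice 6: Δl = 3.0/cos43.0° = 4.102 m; N'_6 = 98·cos43.0° = 71.7; c'Δl = 66.86; W sinα = 66.8
Σc'Δl = 272.8 kN/m; ΣN' = 899.4 kN/m; ΣW sinα = 294.7 kN/m
Resisting = 272.8 + 899.4·tan20.1° = 272.8 + 329.1 = 601.9 kN/m
FS = 601.9 / 294.7 = 2.043

FS = 2.04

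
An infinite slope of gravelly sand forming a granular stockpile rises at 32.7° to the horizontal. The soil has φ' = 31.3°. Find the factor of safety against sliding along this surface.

FS = 0.95

For a dry cohesionless infinite slope the factor of safety is FS = tanφ' / tanβ.
FS = tan31.3° / tan32.7° = 0.6080 / 0.6420 = 0.947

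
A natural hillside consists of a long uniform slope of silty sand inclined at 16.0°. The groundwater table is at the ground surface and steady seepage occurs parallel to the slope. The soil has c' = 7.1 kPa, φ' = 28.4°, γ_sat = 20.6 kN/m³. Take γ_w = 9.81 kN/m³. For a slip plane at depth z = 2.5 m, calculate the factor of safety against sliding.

With seepage parallel to the slope and the water table at the surface, the effective normal stress on the slip plane uses the buoyant unit weight γ' = γ_sat − γ_w while the driving shear stress uses γ_sat:
FS = [c' + γ' z cos²β tanφ'] / [γ_sat z sinβ cosβ]
γ' = 20.6 − 9.81 = 10.79 kN/m³
Numerator = 7.1 + 10.79·2.5·cos²16.0°·tan28.4° = 7.1 + 10.79·2.5·0.9240·0.5407 = 20.577 kPa
Denominator = 20.6·2.5·sin16.0°·cos16.0° = 20.6·2.5·0.2756·0.9613 = 13.645 kPa
FS = 20.577 / 13.645 = 1.508

FS = 1.51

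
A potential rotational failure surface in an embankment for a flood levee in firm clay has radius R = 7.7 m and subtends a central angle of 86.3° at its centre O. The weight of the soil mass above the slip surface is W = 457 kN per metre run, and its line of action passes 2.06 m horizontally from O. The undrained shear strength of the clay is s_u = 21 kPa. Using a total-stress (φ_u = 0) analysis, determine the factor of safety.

FS = 1.99

Taking moments about the centre O, the resisting moment is provided by the undrained shear strength acting along the arc:
Arc length L_a = R·θ = 7.7·(86.3°·π/180) = 7.7·1.5062 = 11.60 m
M_R = s_u·L_a·R = 21·11.60·7.7 = 1875.4 kN·m/m
M_D = W·d = 457·2.06 = 941.4 kN·m/m
FS = M_R / M_D = 1875.4 / 941.4 = 1.992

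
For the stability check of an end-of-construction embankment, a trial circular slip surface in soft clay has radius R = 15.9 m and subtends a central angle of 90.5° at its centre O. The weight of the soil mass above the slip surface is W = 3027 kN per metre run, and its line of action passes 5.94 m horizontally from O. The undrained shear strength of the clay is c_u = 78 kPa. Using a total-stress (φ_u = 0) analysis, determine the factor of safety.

Taking moments about the centre O, the resisting moment is provided by the undrained shear strength acting along the arc:
Arc length L_a = R·θ = 15.9·(90.5°·π/180) = 15.9·1.5795 = 25.11 m
M_R = c_u·L_a·R = 78·25.11·15.9 = 31146.9 kN·m/m
M_D = W·d = 3027·5.94 = 17980.4 kN·m/m
FS = M_R / M_D = 31146.9 / 17980.4 = 1.732

FS = 1.73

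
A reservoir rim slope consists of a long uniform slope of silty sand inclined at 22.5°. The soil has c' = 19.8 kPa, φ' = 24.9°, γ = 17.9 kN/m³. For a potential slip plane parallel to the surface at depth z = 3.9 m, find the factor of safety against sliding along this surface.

FS = 1.92

For an infinite slope with a slip plane parallel to the surface (no pore pressure): FS = [c' + γz cos²β tanφ'] / [γz sinβ cosβ].
γz = 17.9·3.9 = 69.81 kN/m²
Numerator = 19.8 + 69.81·cos²22.5°·tan24.9° = 19.8 + 69.81·0.8536·0.4642 = 47.459 kPa
Denominator = 69.81·sin22.5°·cos22.5° = 69.81·0.3827·0.9239 = 24.682 kPa
FS = 47.459 / 24.682 = 1.923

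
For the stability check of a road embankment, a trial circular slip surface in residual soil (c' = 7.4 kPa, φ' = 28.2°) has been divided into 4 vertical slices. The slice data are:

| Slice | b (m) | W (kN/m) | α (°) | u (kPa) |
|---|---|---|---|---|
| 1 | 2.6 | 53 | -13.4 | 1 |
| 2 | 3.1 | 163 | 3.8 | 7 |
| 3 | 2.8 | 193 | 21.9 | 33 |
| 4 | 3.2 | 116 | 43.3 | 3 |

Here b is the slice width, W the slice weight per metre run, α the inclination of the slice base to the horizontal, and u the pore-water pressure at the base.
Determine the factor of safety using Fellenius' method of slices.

Ordinary method of slices: FS = Σ[c'·Δl_i + (W_i cosα_i − u_i·Δl_i)·tanφ'] / Σ W_i sinα_i, with Δl_i = b_i / cosα_i.
Slice 1: Δl = 2.6/cos(-13.4°) = 2.673 m; N'_1 = 53·cos(-13.4°) − 1·2.673 = 48.9; c'Δl = 19.78; W sinα = -12.3
Slice 2: Δl = 3.1/cos3.8° = 3.107 m; N'_2 = 163·cos3.8° − 7·3.107 = 140.9; c'Δl = 22.99; W sinα = 10.8
Slice 3: Δl = 2.8/cos21.9° = 3.018 m; N'_3 = 193·cos21.9° − 33·3.018 = 79.5; c'Δl = 22.33; W sinα = 72.0
Slice 4: Δl = 3.2/cos43.3° = 4.397 m; N'_4 = 116·cos43.3° − 3·4.397 = 71.2; c'Δl = 32.54; W sinα = 79.6
Σc'Δl = 97.6 kN/m; ΣN' = 340.5 kN/m; ΣW sinα = 150.1 kN/m
Resisting = 97.6 + 340.5·tan28.2° = 97.6 + 182.6 = 280.2 kN/m
FS = 280.2 / 150.1 = 1.867

FS = 1.87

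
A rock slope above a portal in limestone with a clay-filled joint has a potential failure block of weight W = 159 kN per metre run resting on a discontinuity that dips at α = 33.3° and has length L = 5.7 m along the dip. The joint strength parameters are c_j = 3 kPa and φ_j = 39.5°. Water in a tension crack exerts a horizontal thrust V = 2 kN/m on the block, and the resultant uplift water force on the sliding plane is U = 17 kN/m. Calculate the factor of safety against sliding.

Resolving the block weight along and normal to the plane and applying the Mohr–Coulomb strength on the joint:
N' = W cosα − U − V sinα = 159·cos33.3° − 17 − 2·sin33.3° = 114.8 kN/m
Driving force T = W sinα + V cosα = 159·sin33.3° + 2·cos33.3° = 89.0 kN/m
Resisting force R = c_j·L + N'·tanφ_j = 3·5.7 + 114.8·tan39.5° = 17.1 + 94.6 = 111.7 kN/m
FS = R / T = 111.7 / 89.0 = 1.256

FS = 1.26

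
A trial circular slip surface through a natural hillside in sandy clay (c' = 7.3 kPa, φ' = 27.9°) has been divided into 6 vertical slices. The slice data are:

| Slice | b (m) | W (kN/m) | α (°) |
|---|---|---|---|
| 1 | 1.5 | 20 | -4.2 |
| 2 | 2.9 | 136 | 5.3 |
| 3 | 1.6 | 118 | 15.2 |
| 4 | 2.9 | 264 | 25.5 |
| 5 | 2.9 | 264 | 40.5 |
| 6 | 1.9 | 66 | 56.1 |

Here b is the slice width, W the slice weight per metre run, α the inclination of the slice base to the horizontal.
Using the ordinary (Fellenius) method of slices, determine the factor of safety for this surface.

FS = 1.35

Ordinary method of slices: FS = Σ[c'·Δl_i + (W_i cosα_i)·tanφ'] / Σ W_i sinα_i, with Δl_i = b_i / cosα_i.
Slice 1: Δl = 1.5/cos(-4.2°) = 1.504 m; N'_1 = 20·cos(-4.2°) = 19.9; c'Δl = 10.98; W sinα = -1.5
Slice 2: Δl = 2.9/cos5.3° = 2.912 m; N'_2 = 136·cos5.3° = 135.4; c'Δl = 21.26; W sinα = 12.6
Slice 3: Δl = 1.6/cos15.2° = 1.658 m; N'_3 = 118·cos15.2° = 113.9; c'Δl = 12.10; W sinα = 30.9
Slice 4: Δl = 2.9/cos25.5° = 3.213 m; N'_4 = 264·cos25.5° = 238.3; c'Δl = 23.45; W sinα = 113.7
Slice 5: Δl = 2.9/cos40.5° = 3.814 m; N'_5 = 264·cos40.5° = 200.7; c'Δl = 27.84; W sinα = 171.5
Slice 6: Δl = 1.9/cos56.1° = 3.407 m; N'_6 = 66·cos56.1° = 36.8; c'Δl = 24.87; W sinα = 54.8
Σc'Δl = 120.5 kN/m; ΣN' = 745.1 kN/m; ΣW sinα = 381.9 kN/m
Resisting = 120.5 + 745.1·tan27.9° = 120.5 + 394.5 = 515.0 kN/m
FS = 515.0 / 381.9 = 1.348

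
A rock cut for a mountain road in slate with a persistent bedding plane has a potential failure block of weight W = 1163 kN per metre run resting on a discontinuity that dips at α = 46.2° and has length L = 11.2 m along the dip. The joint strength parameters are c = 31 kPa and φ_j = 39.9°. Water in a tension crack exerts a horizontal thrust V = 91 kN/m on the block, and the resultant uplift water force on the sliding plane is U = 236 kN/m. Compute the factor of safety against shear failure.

Resolving the block weight along and normal to the plane and applying the Mohr–Coulomb strength on the joint:
N' = W cosα − U − V sinα = 1163·cos46.2° − 236 − 91·sin46.2° = 503.3 kN/m
Driving force T = W sinα + V cosα = 1163·sin46.2° + 91·cos46.2° = 902.4 kN/m
Resisting force R = c·L + N'·tanφ_j = 31·11.2 + 503.3·tan39.9° = 347.2 + 420.8 = 768.0 kN/m
FS = R / T = 768.0 / 902.4 = 0.851

FS = 0.85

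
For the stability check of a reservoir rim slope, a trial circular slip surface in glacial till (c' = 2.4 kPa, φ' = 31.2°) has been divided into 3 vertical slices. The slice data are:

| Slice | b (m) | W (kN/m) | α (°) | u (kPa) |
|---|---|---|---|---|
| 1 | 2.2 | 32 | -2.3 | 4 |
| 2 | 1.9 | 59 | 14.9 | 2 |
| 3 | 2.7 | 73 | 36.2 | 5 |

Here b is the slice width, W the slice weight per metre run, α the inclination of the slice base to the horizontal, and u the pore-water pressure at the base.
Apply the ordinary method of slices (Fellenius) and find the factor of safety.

Ordinary method of slices: FS = Σ[c'·Δl_i + (W_i cosα_i − u_i·Δl_i)·tanφ'] / Σ W_i sinα_i, with Δl_i = b_i / cosα_i.
Slice 1: Δl = 2.2/cos(-2.3°) = 2.202 m; N'_1 = 32·cos(-2.3°) − 4·2.202 = 23.2; c'Δl = 5.28; W sinα = -1.3
Slice 2: Δl = 1.9/cos14.9° = 1.966 m; N'_2 = 59·cos14.9° − 2·1.966 = 53.1; c'Δl = 4.72; W sinα = 15.2
Slice 3: Δl = 2.7/cos36.2° = 3.346 m; N'_3 = 73·cos36.2° − 5·3.346 = 42.2; c'Δl = 8.03; W sinα = 43.1
Σc'Δl = 18.0 kN/m; ΣN' = 118.4 kN/m; ΣW sinα = 57.0 kN/m
Resisting = 18.0 + 118.4·tan31.2° = 18.0 + 71.7 = 89.8 kN/m
FS = 89.8 / 57.0 = 1.575

FS = 1.57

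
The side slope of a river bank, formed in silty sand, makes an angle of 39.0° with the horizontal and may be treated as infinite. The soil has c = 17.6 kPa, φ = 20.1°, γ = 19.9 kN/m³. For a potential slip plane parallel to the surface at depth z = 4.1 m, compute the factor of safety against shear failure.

FS = 0.89

For an infinite slope with a slip plane parallel to the surface (no pore pressure): FS = [c + γz cos²β tanφ] / [γz sinβ cosβ].
γz = 19.9·4.1 = 81.59 kN/m²
Numerator = 17.6 + 81.59·cos²39.0°·tan20.1° = 17.6 + 81.59·0.6040·0.3659 = 35.633 kPa
Denominator = 81.59·sin39.0°·cos39.0° = 81.59·0.6293·0.7771 = 39.904 kPa
FS = 35.633 / 39.904 = 0.893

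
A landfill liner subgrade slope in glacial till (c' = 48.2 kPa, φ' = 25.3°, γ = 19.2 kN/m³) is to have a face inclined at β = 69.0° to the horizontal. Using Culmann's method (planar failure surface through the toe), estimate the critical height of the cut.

Culmann's analysis gives the critical failure plane at α_cr = (β + φ')/2 = (69.0 + 25.3)/2 = 47.1°, and the critical height
H_c = (4c'/γ) · sinβ cosφ' / [1 − cos(β − φ')]
    = (4·48.2/19.2) · sin69.0°·cos25.3° / [1 − cos(43.7°)]
    = 10.042 · 0.9336·0.9041 / [1 − 0.7230]
    = 10.042 · 0.8440 / 0.2770
    = 30.59 m

H_c = 30.59 m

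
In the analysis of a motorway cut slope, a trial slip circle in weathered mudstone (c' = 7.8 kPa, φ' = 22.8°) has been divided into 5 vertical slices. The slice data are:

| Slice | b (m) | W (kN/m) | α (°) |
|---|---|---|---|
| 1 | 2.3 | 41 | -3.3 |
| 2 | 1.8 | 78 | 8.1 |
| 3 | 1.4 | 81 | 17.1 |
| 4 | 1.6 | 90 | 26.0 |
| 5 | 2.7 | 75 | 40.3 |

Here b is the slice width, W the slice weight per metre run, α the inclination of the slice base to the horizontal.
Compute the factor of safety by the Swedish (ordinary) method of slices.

FS = 1.87

Ordinary method of slices: FS = Σ[c'·Δl_i + (W_i cosα_i)·tanφ'] / Σ W_i sinα_i, with Δl_i = b_i / cosα_i.
Slice 1: Δl = 2.3/cos(-3.3°) = 2.304 m; N'_1 = 41·cos(-3.3°) = 40.9; c'Δl = 17.97; W sinα = -2.4
Slice 2: Δl = 1.8/cos8.1° = 1.818 m; N'_2 = 78·cos8.1° = 77.2; c'Δl = 14.18; W sinα = 11.0
Slice 3: Δl = 1.4/cos17.1° = 1.465 m; N'_3 = 81·cos17.1° = 77.4; c'Δl = 11.43; W sinα = 23.8
Slice 4: Δl = 1.6/cos26.0° = 1.780 m; N'_4 = 90·cos26.0° = 80.9; c'Δl = 13.89; W sinα = 39.5
Slice 5: Δl = 2.7/cos40.3° = 3.540 m; N'_5 = 75·cos40.3° = 57.2; c'Δl = 27.61; W sinα = 48.5
Σc'Δl = 85.1 kN/m; ΣN' = 333.7 kN/m; ΣW sinα = 120.4 kN/m
Resisting = 85.1 + 333.7·tan22.8° = 85.1 + 140.3 = 225.3 kN/m
FS = 225.3 / 120.4 = 1.871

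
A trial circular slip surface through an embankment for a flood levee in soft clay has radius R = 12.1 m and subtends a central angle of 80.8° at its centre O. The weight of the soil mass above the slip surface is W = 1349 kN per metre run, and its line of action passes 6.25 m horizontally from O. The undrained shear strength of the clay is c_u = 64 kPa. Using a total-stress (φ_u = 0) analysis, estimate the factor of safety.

FS = 1.57

Taking moments about the centre O, the resisting moment is provided by the undrained shear strength acting along the arc:
Arc length L_a = R·θ = 12.1·(80.8°·π/180) = 12.1·1.4102 = 17.06 m
M_R = c_u·L_a·R = 64·17.06·12.1 = 13214.2 kN·m/m
M_D = W·d = 1349·6.25 = 8431.2 kN·m/m
FS = M_R / M_D = 13214.2 / 8431.2 = 1.567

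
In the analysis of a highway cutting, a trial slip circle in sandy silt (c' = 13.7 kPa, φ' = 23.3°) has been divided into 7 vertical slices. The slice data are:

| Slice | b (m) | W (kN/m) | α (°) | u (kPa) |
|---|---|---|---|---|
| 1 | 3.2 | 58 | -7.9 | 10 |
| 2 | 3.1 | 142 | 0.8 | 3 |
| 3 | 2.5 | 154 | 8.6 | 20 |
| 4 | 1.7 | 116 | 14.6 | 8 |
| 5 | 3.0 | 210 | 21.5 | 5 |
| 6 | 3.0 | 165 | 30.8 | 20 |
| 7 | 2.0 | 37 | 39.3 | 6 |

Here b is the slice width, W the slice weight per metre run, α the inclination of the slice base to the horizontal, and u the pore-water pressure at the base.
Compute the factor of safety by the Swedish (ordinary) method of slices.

FS = 2.34

Ordinary method of slices: FS = Σ[c'·Δl_i + (W_i cosα_i − u_i·Δl_i)·tanφ'] / Σ W_i sinα_i, with Δl_i = b_i / cosα_i.
Slice 1: Δl = 3.2/cos(-7.9°) = 3.231 m; N'_1 = 58·cos(-7.9°) − 10·3.231 = 25.1; c'Δl = 44.26; W sinα = -8.0
Slice 2: Δl = 3.1/cos0.8° = 3.100 m; N'_2 = 142·cos0.8° − 3·3.100 = 132.7; c'Δl = 42.47; W sinα = 2.0
Slice 3: Δl = 2.5/cos8.6° = 2.528 m; N'_3 = 154·cos8.6° − 20·2.528 = 101.7; c'Δl = 34.64; W sinα = 23.0
Slice 4: Δl = 1.7/cos14.6° = 1.757 m; N'_4 = 116·cos14.6° − 8·1.757 = 98.2; c'Δl = 24.07; W sinα = 29.2
Slice 5: Δl = 3.0/cos21.5° = 3.224 m; N'_5 = 210·cos21.5° − 5·3.224 = 179.3; c'Δl = 44.17; W sinα = 77.0
Slice 6: Δl = 3.0/cos30.8° = 3.493 m; N'_6 = 165·cos30.8° − 20·3.493 = 71.9; c'Δl = 47.85; W sinα = 84.5
Slice 7: Δl = 2.0/cos39.3° = 2.585 m; N'_7 = 37·cos39.3° − 6·2.585 = 13.1; c'Δl = 35.41; W sinα = 23.4
Σc'Δl = 272.9 kN/m; ΣN' = 622.0 kN/m; ΣW sinα = 231.2 kN/m
Resisting = 272.9 + 622.0·tan23.3° = 272.9 + 267.9 = 540.7 kN/m
FS = 540.7 / 231.2 = 2.339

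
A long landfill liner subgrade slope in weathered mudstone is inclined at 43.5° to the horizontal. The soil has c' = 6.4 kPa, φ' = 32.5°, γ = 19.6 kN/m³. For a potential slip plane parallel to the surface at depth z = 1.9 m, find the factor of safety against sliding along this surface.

For an infinite slope with a slip plane parallel to the surface (no pore pressure): FS = [c' + γz cos²β tanφ'] / [γz sinβ cosβ].
γz = 19.6·1.9 = 37.24 kN/m²
Numerator = 6.4 + 37.24·cos²43.5°·tan32.5° = 6.4 + 37.24·0.5262·0.6371 = 18.883 kPa
Denominator = 37.24·sin43.5°·cos43.5° = 37.24·0.6884·0.7254 = 18.594 kPa
FS = 18.883 / 18.594 = 1.016

FS = 1.02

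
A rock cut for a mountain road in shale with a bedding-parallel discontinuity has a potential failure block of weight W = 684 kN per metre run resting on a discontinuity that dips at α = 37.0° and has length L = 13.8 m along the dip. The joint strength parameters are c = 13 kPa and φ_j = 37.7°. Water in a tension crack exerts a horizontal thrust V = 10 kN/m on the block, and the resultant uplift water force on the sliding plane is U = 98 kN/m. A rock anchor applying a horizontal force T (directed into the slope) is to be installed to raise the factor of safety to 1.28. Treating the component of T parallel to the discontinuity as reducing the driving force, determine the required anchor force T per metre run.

Resolving forces along and normal to the sliding plane, with the horizontal anchor force T adding T·sinα to the effective normal force and T·cosα acting up the plane against the driving force:
FS = [cL + (W cosα − U − V sinα + T sinα) tanφ_j] / [W sinα + V cosα − T cosα]
Without the anchor: N' = 442.2 kN/m, driving T_d = 419.6 kN/m, resisting R = 13·13.8 + 442.2·tan37.7° = 521.2 kN/m, FS = 1.24.
Setting FS = 1.28 and solving for T:
1.28·(419.6 − T cos37.0°) = 521.2 + T sin37.0°·tan37.7°
T·(sin37.0°·tan37.7° + 1.28·cos37.0°) = 1.28·419.6 − 521.2
T·(0.6018·0.7729 + 1.28·0.7986) = 537.1 − 521.2 = 15.9
T·1.4874 = 15.9
T = 10.7 kN/m

T = 11 kN/m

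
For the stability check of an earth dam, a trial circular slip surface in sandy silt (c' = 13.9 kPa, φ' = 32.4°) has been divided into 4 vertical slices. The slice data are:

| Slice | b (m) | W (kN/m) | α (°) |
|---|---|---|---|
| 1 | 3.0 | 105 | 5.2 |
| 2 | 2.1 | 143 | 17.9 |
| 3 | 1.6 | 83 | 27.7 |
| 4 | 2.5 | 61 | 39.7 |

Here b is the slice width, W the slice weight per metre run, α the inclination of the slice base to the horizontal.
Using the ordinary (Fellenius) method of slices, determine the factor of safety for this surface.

Ordinary method of slices: FS = Σ[c'·Δl_i + (W_i cosα_i)·tanφ'] / Σ W_i sinα_i, with Δl_i = b_i / cosα_i.
Slice 1: Δl = 3.0/cos5.2° = 3.012 m; N'_1 = 105·cos5.2° = 104.6; c'Δl = 41.87; W sinα = 9.5
Slice 2: Δl = 2.1/cos17.9° = 2.207 m; N'_2 = 143·cos17.9° = 136.1; c'Δl = 30.67; W sinα = 44.0
Slice 3: Δl = 1.6/cos27.7° = 1.807 m; N'_3 = 83·cos27.7° = 73.5; c'Δl = 25.12; W sinα = 38.6
Slice 4: Δl = 2.5/cos39.7° = 3.249 m; N'_4 = 61·cos39.7° = 46.9; c'Δl = 45.17; W sinα = 39.0
Σc'Δl = 142.8 kN/m; ΣN' = 361.1 kN/m; ΣW sinα = 131.0 kN/m
Resisting = 142.8 + 361.1·tan32.4° = 142.8 + 229.1 = 372.0 kN/m
FS = 372.0 / 131.0 = 2.839

FS = 2.84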